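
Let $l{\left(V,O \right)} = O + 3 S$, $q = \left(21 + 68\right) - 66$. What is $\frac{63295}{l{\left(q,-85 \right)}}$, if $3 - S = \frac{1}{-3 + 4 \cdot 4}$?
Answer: $- \frac{822835}{991} \approx -830.31$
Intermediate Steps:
$S = \frac{38}{13}$ ($S = 3 - \frac{1}{-3 + 4 \cdot 4} = 3 - \frac{1}{-3 + 16} = 3 - \frac{1}{13} = \frac{38}{13} \approx 2.9231$)
$q = 23$ ($q = 89 - 66 = 23$)
$l{\left(V,O \right)} = \frac{114}{13} + O$ ($l{\left(V,O \right)} = O + 3 \cdot \frac{38}{13} = O + \frac{114}{13} = \frac{114}{13} + O$)
$\frac{63295}{l{\left(q,-85 \right)}} = \frac{63295}{\frac{114}{13} - 85} = \frac{63295}{- \frac{991}{13}} = 63295 \left(- \frac{13}{991}\right) = - \frac{822835}{991}$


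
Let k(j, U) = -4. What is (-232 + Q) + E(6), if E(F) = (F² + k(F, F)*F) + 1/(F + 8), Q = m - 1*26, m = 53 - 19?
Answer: -2967/14 ≈ -211.93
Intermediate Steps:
m = 34
Q = 8 (Q = 34 - 1*26 = 34 - 26 = 8)
E(F) = F² + 1/(8 + F) - 4*F (E(F) = (F² - 4*F) + 1/(F + 8) = (F² - 4*F) + 1/(8 + F) = F² + 1/(8 + F) - 4*F)
(-232 + Q) + E(6) = (-232 + 8) + (1 + 6³ - 32*6 + 4*6²)/(8 + 6) = -224 + (1 + 216 - 192 + 4*36)/14 = -224 + (1 + 216 - 192 + 144)/14 = -224 + (1/14)*169 = -224 + 169/14 = -2967/14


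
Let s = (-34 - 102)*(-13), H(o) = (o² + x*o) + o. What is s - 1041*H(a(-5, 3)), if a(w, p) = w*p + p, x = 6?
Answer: -60692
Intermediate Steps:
a(w, p) = p + p*w (a(w, p) = p*w + p = p + p*w)
H(o) = o² + 7*o (H(o) = (o² + 6*o) + o = o² + 7*o)
s = 1768 (s = -136*(-13) = 1768)
s - 1041*H(a(-5, 3)) = 1768 - 1041*3*(1 - 5)*(7 + 3*(1 - 5)) = 1768 - 1041*3*(-4)*(7 + 3*(-4)) = 1768 - (-12492)*(7 - 12) = 1768 - (-12492)*(-5) = 1768 - 1041*60 = 1768 - 62460 = -60692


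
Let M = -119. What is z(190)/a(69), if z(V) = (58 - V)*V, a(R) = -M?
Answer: -25080/119 ≈ -210.76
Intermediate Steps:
a(R) = 119 (a(R) = -1*(-119) = 119)
z(V) = V*(58 - V)
z(190)/a(69) = (190*(58 - 1*190))/119 = (190*(58 - 190))*(1/119) = (190*(-132))*(1/119) = -25080*1/119 = -25080/119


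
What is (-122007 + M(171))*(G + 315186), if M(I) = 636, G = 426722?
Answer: -90046115868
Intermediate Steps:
(-122007 + M(171))*(G + 315186) = (-122007 + 636)*(426722 + 315186) = -121371*741908 = -90046115868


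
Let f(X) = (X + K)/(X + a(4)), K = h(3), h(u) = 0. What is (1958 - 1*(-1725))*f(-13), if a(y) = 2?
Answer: 47879/11 ≈ 4352.6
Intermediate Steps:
K = 0
f(X) = X/(2 + X) (f(X) = (X + 0)/(X + 2) = X/(2 + X))
(1958 - 1*(-1725))*f(-13) = (1958 - 1*(-1725))*(-13/(2 - 13)) = (1958 + 1725)*(-13/(-11)) = 3683*(-13*(-1/11)) = 3683*(13/11) = 47879/11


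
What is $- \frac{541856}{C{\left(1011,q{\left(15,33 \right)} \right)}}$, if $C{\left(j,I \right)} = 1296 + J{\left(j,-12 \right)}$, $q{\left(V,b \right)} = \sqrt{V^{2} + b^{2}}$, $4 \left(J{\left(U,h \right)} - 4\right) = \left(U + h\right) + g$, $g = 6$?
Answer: $- \frac{2167424}{6205} \approx -349.3$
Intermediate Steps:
$J{\left(U,h \right)} = \frac{11}{2} + \frac{U}{4} + \frac{h}{4}$ ($J{\left(U,h \right)} = 4 + \frac{\left(U + h\right) + 6}{4} = 4 + \frac{6 + U + h}{4} = 4 + \left(\frac{3}{2} + \frac{U}{4} + \frac{h}{4}\right) = \frac{11}{2} + \frac{U}{4} + \frac{h}{4}$)
$C{\left(j,I \right)} = \frac{2597}{2} + \frac{j}{4}$ ($C{\left(j,I \right)} = 1296 + \left(\frac{11}{2} + \frac{j}{4} + \frac{1}{4} \left(-12\right)\right) = 1296 + \left(\frac{11}{2} + \frac{j}{4} - 3\right) = 1296 + \left(\frac{5}{2} + \frac{j}{4}\right) = \frac{2597}{2} + \frac{j}{4}$)
$- \frac{541856}{C{\left(1011,q{\left(15,33 \right)} \right)}} = - \frac{541856}{\frac{2597}{2} + \frac{1}{4} \cdot 1011} = - \frac{541856}{\frac{2597}{2} + \frac{1011}{4}} = - \frac{541856}{\frac{6205}{4}} = \left(-541856\right) \frac{4}{6205} = - \frac{2167424}{6205}$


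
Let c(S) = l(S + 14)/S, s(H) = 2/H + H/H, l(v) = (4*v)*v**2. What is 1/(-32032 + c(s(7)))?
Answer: -441/9225940 ≈ -4.7800e-5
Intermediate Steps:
l(v) = 4*v**3
s(H) = 1 + 2/H (s(H) = 2/H + 1 = 1 + 2/H)
c(S) = 4*(14 + S)**3/S (c(S) = (4*(S + 14)**3)/S = (4*(14 + S)**3)/S = 4*(14 + S)**3/S)
1/(-32032 + c(s(7))) = 1/(-32032 + 4*(14 + (2 + 7)/7)**3/(((2 + 7)/7))) = 1/(-32032 + 4*(14 + (1/7)*9)**3/(((1/7)*9))) = 1/(-32032 + 4*(14 + 9/7)**3/(9/7)) = 1/(-32032 + 4*(7/9)*(107/7)**3) = 1/(-32032 + 4*(7/9)*(1225043/343)) = 1/(-32032 + 4900172/441) = 1/(-9225940/441) = -441/9225940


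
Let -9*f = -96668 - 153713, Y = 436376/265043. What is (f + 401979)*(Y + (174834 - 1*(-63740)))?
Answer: 81532210220971712/795129 ≈ 1.0254e+11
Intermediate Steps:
Y = 436376/265043 (Y = 436376*(1/265043) = 436376/265043 ≈ 1.6464)
f = 250381/9 (f = -(-96668 - 153713)/9 = -1/9*(-250381) = 250381/9 ≈ 27820.)
(f + 401979)*(Y + (174834 - 1*(-63740))) = (250381/9 + 401979)*(436376/265043 + (174834 - 1*(-63740))) = 3868192*(436376/265043 + (174834 + 63740))/9 = 3868192*(436376/265043 + 238574)/9 = (3868192/9)*(63232805058/265043) = 81532210220971712/795129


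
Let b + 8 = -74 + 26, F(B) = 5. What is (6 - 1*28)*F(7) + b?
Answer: -166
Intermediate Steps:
b = -56 (b = -8 + (-74 + 26) = -8 - 48 = -56)
(6 - 1*28)*F(7) + b = (6 - 1*28)*5 - 56 = (6 - 28)*5 - 56 = -22*5 - 56 = -110 - 56 = -166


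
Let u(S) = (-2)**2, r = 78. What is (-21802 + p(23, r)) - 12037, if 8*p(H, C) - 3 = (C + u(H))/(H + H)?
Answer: -3113133/92 ≈ -33838.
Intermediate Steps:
u(S) = 4
p(H, C) = 3/8 + (4 + C)/(16*H) (p(H, C) = 3/8 + ((C + 4)/(H + H))/8 = 3/8 + ((4 + C)/((2*H)))/8 = 3/8 + ((4 + C)*(1/(2*H)))/8 = 3/8 + ((4 + C)/(2*H))/8 = 3/8 + (4 + C)/(16*H))
(-21802 + p(23, r)) - 12037 = (-21802 + (1/16)*(4 + 78 + 6*23)/23) - 12037 = (-21802 + (1/16)*(1/23)*(4 + 78 + 138)) - 12037 = (-21802 + (1/16)*(1/23)*220) - 12037 = (-21802 + 55/92) - 12037 = -2005729/92 - 12037 = -3113133/92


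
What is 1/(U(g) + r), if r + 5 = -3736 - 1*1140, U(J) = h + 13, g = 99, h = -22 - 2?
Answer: -1/4892 ≈ -0.00020442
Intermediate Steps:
h = -24
U(J) = -11 (U(J) = -24 + 13 = -11)
r = -4881 (r = -5 + (-3736 - 1*1140) = -5 + (-3736 - 1140) = -5 - 4876 = -4881)
1/(U(g) + r) = 1/(-11 - 4881) = 1/(-4892) = -1/4892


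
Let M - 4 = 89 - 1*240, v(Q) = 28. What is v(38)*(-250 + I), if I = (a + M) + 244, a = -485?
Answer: -17864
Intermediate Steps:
M = -147 (M = 4 + (89 - 1*240) = 4 + (89 - 240) = 4 - 151 = -147)
I = -388 (I = (-485 - 147) + 244 = -632 + 244 = -388)
v(38)*(-250 + I) = 28*(-250 - 388) = 28*(-638) = -17864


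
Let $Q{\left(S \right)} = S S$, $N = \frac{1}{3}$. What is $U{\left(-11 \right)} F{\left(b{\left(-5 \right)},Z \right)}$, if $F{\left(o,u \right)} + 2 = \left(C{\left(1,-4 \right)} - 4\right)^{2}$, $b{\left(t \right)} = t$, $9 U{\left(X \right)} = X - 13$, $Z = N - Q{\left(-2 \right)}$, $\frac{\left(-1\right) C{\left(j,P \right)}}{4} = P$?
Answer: $- \frac{1136}{3} \approx -378.67$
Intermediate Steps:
$C{\left(j,P \right)} = - 4 P$
$N = \frac{1}{3} \approx 0.33333$
$Q{\left(S \right)} = S^{2}$
$Z = - \frac{11}{3}$ ($Z = \frac{1}{3} - \left(-2\right)^{2} = \frac{1}{3} - 4 = - \frac{11}{3} \approx -3.6667$)
$U{\left(X \right)} = - \frac{13}{9} + \frac{X}{9}$ ($U{\left(X \right)} = \frac{X - 13}{9} = \frac{-13 + X}{9} = - \frac{13}{9} + \frac{X}{9}$)
$F{\left(o,u \right)} = 142$ ($F{\left(o,u \right)} = -2 + \left(\left(-4\right) \left(-4\right) - 4\right)^{2} = -2 + \left(16 - 4\right)^{2} = -2 + 12^{2} = -2 + 144 = 142$)
$U{\left(-11 \right)} F{\left(b{\left(-5 \right)},Z \right)} = \left(- \frac{13}{9} + \frac{1}{9} \left(-11\right)\right) 142 = \left(- \frac{13}{9} - \frac{11}{9}\right) 142 = \left(- \frac{8}{3}\right) 142 = - \frac{1136}{3}$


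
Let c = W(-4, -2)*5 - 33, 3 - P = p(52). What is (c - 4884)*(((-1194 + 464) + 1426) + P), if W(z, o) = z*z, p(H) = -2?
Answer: -3390737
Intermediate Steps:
W(z, o) = z²
P = 5 (P = 3 - 1*(-2) = 3 + 2 = 5)
c = 47 (c = (-4)²*5 - 33 = 16*5 - 33 = 80 - 33 = 47)
(c - 4884)*(((-1194 + 464) + 1426) + P) = (47 - 4884)*(((-1194 + 464) + 1426) + 5) = -4837*((-730 + 1426) + 5) = -4837*(696 + 5) = -4837*701 = -3390737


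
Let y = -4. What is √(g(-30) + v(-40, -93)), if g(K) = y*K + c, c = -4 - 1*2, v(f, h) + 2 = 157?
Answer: √269 ≈ 16.401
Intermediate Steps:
v(f, h) = 155 (v(f, h) = -2 + 157 = 155)
c = -6 (c = -4 - 2 = -6)
g(K) = -6 - 4*K (g(K) = -4*K - 6 = -6 - 4*K)
√(g(-30) + v(-40, -93)) = √((-6 - 4*(-30)) + 155) = √((-6 + 120) + 155) = √(114 + 155) = √269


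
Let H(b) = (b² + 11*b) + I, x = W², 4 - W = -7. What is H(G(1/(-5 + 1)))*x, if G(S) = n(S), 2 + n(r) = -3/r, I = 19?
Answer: 27709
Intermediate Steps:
n(r) = -2 - 3/r
W = 11 (W = 4 - 1*(-7) = 4 + 7 = 11)
x = 121 (x = 11² = 121)
G(S) = -2 - 3/S
H(b) = 19 + b² + 11*b (H(b) = (b² + 11*b) + 19 = 19 + b² + 11*b)
H(G(1/(-5 + 1)))*x = (19 + (-2 - 3/(1/(-5 + 1)))² + 11*(-2 - 3/(1/(-5 + 1))))*121 = (19 + (-2 - 3/(1/(-4)))² + 11*(-2 - 3/(1/(-4))))*121 = (19 + (-2 - 3/(-¼))² + 11*(-2 - 3/(-¼)))*121 = (19 + (-2 - 3*(-4))² + 11*(-2 - 3*(-4)))*121 = (19 + (-2 + 12)² + 11*(-2 + 12))*121 = (19 + 10² + 11*10)*121 = (19 + 100 + 110)*121 = 229*121 = 27709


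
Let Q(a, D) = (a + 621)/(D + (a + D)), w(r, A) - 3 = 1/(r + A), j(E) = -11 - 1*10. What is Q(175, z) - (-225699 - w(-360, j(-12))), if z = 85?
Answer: 3296411369/14605 ≈ 2.2570e+5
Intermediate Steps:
j(E) = -21 (j(E) = -11 - 10 = -21)
w(r, A) = 3 + 1/(A + r) (w(r, A) = 3 + 1/(r + A) = 3 + 1/(A + r))
Q(a, D) = (621 + a)/(a + 2*D) (Q(a, D) = (621 + a)/(D + (D + a)) = (621 + a)/(a + 2*D))
Q(175, z) - (-225699 - w(-360, j(-12))) = (621 + 175)/(175 + 2*85) - (-225699 - (1 + 3*(-21) + 3*(-360))/(-21 - 360)) = 796/(175 + 170) - (-225699 - (1 - 63 - 1080)/(-381)) = 796/345 - (-225699 - (-1)*(-1142)/381) = (1/345)*796 - (-225699 - 1*1142/381) = 796/345 - (-225699 - 1142/381) = 796/345 - 1*(-85992461/381) = 796/345 + 85992461/381 = 3296411369/14605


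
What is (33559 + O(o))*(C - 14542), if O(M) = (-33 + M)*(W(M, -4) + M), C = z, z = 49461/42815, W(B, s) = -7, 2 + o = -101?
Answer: -30206292805611/42815 ≈ -7.0551e+8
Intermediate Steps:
o = -103 (o = -2 - 101 = -103)
z = 49461/42815 (z = 49461*(1/42815) = 49461/42815 ≈ 1.1552)
C = 49461/42815 ≈ 1.1552
O(M) = (-33 + M)*(-7 + M)
(33559 + O(o))*(C - 14542) = (33559 + (231 + (-103)² - 40*(-103)))*(49461/42815 - 14542) = (33559 + (231 + 10609 + 4120))*(-622566269/42815) = (33559 + 14960)*(-622566269/42815) = 48519*(-622566269/42815) = -30206292805611/42815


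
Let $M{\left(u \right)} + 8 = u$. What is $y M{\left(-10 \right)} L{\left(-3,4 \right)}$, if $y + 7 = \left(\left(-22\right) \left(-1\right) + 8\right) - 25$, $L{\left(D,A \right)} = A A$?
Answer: $576$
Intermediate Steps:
$L{\left(D,A \right)} = A^{2}$
$M{\left(u \right)} = -8 + u$
$y = -2$ ($y = -7 + \left(\left(\left(-22\right) \left(-1\right) + 8\right) - 25\right) = -7 + \left(\left(22 + 8\right) - 25\right) = -7 + \left(30 - 25\right) = -7 + 5 = -2$)
$y M{\left(-10 \right)} L{\left(-3,4 \right)} = - 2 \left(-8 - 10\right) 4^{2} = \left(-2\right) \left(-18\right) 16 = 36 \cdot 16 = 576$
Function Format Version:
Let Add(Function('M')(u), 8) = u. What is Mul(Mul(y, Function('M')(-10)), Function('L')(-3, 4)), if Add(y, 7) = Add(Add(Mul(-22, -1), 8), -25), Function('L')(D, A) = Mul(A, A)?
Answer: 576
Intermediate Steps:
Function('L')(D, A) = Pow(A, 2)
Function('M')(u) = Add(-8, u)
y = -2 (y = Add(-7, Add(Add(Mul(-22, -1), 8), -25)) = Add(-7, Add(Add(22, 8), -25)) = Add(-7, Add(30, -25)) = Add(-7, 5) = -2)
Mul(Mul(y, Function('M')(-10)), Function('L')(-3, 4)) = Mul(Mul(-2, Add(-8, -10)), Pow(4, 2)) = Mul(Mul(-2, -18), 16) = Mul(36, 16) = 576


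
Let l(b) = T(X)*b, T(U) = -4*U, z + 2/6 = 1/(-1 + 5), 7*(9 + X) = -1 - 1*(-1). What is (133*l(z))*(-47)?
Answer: 18753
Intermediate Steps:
X = -9 (X = -9 + (-1 - 1*(-1))/7 = -9 + (-1 + 1)/7 = -9 + (1/7)*0 = -9 + 0 = -9)
z = -1/12 (z = -1/3 + 1/(-1 + 5) = -1/3 + 1/4 = -1/12 ≈ -0.083333)
l(b) = 36*b (l(b) = (-4*(-9))*b = 36*b)
(133*l(z))*(-47) = (133*(36*(-1/12)))*(-47) = (133*(-3))*(-47) = -399*(-47) = 18753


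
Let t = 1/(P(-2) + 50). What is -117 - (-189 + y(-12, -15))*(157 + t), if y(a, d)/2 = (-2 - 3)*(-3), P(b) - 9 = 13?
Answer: 596357/24 ≈ 24848.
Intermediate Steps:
P(b) = 22 (P(b) = 9 + 13 = 22)
y(a, d) = 30 (y(a, d) = 2*((-2 - 3)*(-3)) = 2*(-5*(-3)) = 2*15 = 30)
t = 1/72 (t = 1/(22 + 50) = 1/72 ≈ 0.013889)
-117 - (-189 + y(-12, -15))*(157 + t) = -117 - (-189 + 30)*(157 + 1/72) = -117 - (-159)*11305/72 = -117 - 1*(-599165/24) = -117 + 599165/24 = 596357/24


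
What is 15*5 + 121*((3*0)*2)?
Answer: 75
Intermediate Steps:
15*5 + 121*((3*0)*2) = 75 + 121*(0*2) = 75 + 121*0 = 75 + 0 = 75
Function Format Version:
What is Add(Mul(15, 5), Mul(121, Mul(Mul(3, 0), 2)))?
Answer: 75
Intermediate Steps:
Add(Mul(15, 5), Mul(121, Mul(Mul(3, 0), 2))) = Add(75, Mul(121, Mul(0, 2))) = Add(75, Mul(121, 0)) = Add(75, 0) = 75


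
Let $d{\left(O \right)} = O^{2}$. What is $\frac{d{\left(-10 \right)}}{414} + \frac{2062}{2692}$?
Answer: $\frac{280717}{278622} \approx 1.0075$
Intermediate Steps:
$\frac{d{\left(-10 \right)}}{414} + \frac{2062}{2692} = \frac{\left(-10\right)^{2}}{414} + \frac{2062}{2692} = 100 \cdot \frac{1}{414} + 2062 \cdot \frac{1}{2692} = \frac{50}{207} + \frac{1031}{1346} = \frac{280717}{278622}$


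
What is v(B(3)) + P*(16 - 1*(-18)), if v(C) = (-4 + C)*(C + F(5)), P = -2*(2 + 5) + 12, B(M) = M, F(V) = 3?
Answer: -74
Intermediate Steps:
P = -2 (P = -2*7 + 12 = -14 + 12 = -2)
v(C) = (-4 + C)*(3 + C) (v(C) = (-4 + C)*(C + 3) = (-4 + C)*(3 + C))
v(B(3)) + P*(16 - 1*(-18)) = (-12 + 3**2 - 1*3) - 2*(16 - 1*(-18)) = (-12 + 9 - 3) - 2*(16 + 18) = -6 - 2*34 = -6 - 68 = -74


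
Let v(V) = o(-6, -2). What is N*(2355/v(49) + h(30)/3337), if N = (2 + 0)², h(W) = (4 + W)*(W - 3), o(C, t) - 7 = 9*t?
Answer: -31394148/36707 ≈ -855.26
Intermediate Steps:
o(C, t) = 7 + 9*t
v(V) = -11 (v(V) = 7 + 9*(-2) = 7 - 18 = -11)
h(W) = (-3 + W)*(4 + W) (h(W) = (4 + W)*(-3 + W) = (-3 + W)*(4 + W))
N = 4 (N = 2² = 4)
N*(2355/v(49) + h(30)/3337) = 4*(2355/(-11) + (-12 + 30 + 30²)/3337) = 4*(2355*(-1/11) + (-12 + 30 + 900)*(1/3337)) = 4*(-2355/11 + 918*(1/3337)) = 4*(-2355/11 + 918/3337) = 4*(-7848537/36707) = -31394148/36707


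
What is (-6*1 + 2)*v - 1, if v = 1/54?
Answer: -29/27 ≈ -1.0741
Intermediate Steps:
v = 1/54 ≈ 0.018519
(-6*1 + 2)*v - 1 = (-6*1 + 2)*(1/54) - 1 = (-6 + 2)*(1/54) - 1 = -4*1/54 - 1 = -2/27 - 1 = -29/27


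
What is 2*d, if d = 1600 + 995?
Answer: 5190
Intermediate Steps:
d = 2595
2*d = 2*2595 = 5190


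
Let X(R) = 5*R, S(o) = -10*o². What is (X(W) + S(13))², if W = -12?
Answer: 3062500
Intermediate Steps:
(X(W) + S(13))² = (5*(-12) - 10*13²)² = (-60 - 10*169)² = (-60 - 1690)² = (-1750)² = 3062500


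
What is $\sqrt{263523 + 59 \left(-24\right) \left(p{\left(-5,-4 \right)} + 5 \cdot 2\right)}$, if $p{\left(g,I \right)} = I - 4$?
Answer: $\sqrt{260691} \approx 510.58$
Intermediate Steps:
$p{\left(g,I \right)} = -4 + I$
$\sqrt{263523 + 59 \left(-24\right) \left(p{\left(-5,-4 \right)} + 5 \cdot 2\right)} = \sqrt{263523 + 59 \left(-24\right) \left(\left(-4 - 4\right) + 5 \cdot 2\right)} = \sqrt{263523 - 1416 \left(-8 + 10\right)} = \sqrt{263523 - 2832} = \sqrt{260691}$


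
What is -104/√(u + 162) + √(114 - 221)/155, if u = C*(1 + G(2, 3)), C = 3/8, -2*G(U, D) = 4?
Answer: -208*√2586/1293 + I*√107/155 ≈ -8.1805 + 0.066736*I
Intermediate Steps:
G(U, D) = -2 (G(U, D) = -½*4 = -2)
C = 3/8 (C = 3*(⅛) = 3/8 ≈ 0.37500)
u = -3/8 (u = 3*(1 - 2)/8 = (3/8)*(-1) = -3/8 ≈ -0.37500)
-104/√(u + 162) + √(114 - 221)/155 = -104/√(-3/8 + 162) + √(114 - 221)/155 = -104*2*√2586/1293 + √(-107)*(1/155) = -104*2*√2586/1293 + (I*√107)*(1/155) = -208*√2586/1293 + I*√107/155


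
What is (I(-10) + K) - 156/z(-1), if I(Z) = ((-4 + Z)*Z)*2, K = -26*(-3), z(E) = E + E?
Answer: 436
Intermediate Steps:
z(E) = 2*E
K = 78
I(Z) = 2*Z*(-4 + Z) (I(Z) = (Z*(-4 + Z))*2 = 2*Z*(-4 + Z))
(I(-10) + K) - 156/z(-1) = (2*(-10)*(-4 - 10) + 78) - 156/(2*(-1)) = (2*(-10)*(-14) + 78) - 156/(-2) = (280 + 78) - 156*(-½) = 358 + 78 = 436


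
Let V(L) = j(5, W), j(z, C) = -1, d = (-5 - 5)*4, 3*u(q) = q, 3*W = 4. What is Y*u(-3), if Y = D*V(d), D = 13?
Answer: 13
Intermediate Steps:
W = 4/3 (W = (⅓)*4 = 4/3 ≈ 1.3333)
u(q) = q/3
d = -40 (d = -10*4 = -40)
V(L) = -1
Y = -13 (Y = 13*(-1) = -13)
Y*u(-3) = -13*(-3)/3 = -13*(-1) = 13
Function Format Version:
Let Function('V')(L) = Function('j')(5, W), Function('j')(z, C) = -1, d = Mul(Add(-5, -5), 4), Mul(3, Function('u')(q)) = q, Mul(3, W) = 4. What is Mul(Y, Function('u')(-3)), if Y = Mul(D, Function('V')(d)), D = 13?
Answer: 13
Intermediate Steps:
W = Rational(4, 3) (W = Mul(Rational(1, 3), 4) = Rational(4, 3) ≈ 1.3333)
Function('u')(q) = Mul(Rational(1, 3), q)
d = -40 (d = Mul(-10, 4) = -40)
Function('V')(L) = -1
Y = -13 (Y = Mul(13, -1) = -13)
Mul(Y, Function('u')(-3)) = Mul(-13, Mul(Rational(1, 3), -3)) = Mul(-13, -1) = 13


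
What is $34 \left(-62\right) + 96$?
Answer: $-2012$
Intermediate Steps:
$34 \left(-62\right) + 96 = -2108 + 96 = -2012$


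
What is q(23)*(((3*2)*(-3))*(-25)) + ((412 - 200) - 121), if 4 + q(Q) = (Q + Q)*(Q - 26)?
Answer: -63809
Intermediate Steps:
q(Q) = -4 + 2*Q*(-26 + Q) (q(Q) = -4 + (Q + Q)*(Q - 26) = -4 + (2*Q)*(-26 + Q) = -4 + 2*Q*(-26 + Q))
q(23)*(((3*2)*(-3))*(-25)) + ((412 - 200) - 121) = (-4 - 52*23 + 2*23²)*(((3*2)*(-3))*(-25)) + ((412 - 200) - 121) = (-4 - 1196 + 2*529)*((6*(-3))*(-25)) + (212 - 121) = (-4 - 1196 + 1058)*(-18*(-25)) + 91 = -142*450 + 91 = -63900 + 91 = -63809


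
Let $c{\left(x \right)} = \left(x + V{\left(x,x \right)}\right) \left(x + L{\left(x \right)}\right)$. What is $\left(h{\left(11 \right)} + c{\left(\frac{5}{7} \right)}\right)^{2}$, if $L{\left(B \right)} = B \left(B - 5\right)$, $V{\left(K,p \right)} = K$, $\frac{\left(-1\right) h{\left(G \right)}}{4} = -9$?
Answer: $\frac{125395204}{117649} \approx 1065.8$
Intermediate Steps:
$h{\left(G \right)} = 36$ ($h{\left(G \right)} = \left(-4\right) \left(-9\right) = 36$)
$L{\left(B \right)} = B \left(-5 + B\right)$
$c{\left(x \right)} = 2 x \left(x + x \left(-5 + x\right)\right)$ ($c{\left(x \right)} = \left(x + x\right) \left(x + x \left(-5 + x\right)\right) = 2 x \left(x + x \left(-5 + x\right)\right)$)
$\left(h{\left(11 \right)} + c{\left(\frac{5}{7} \right)}\right)^{2} = \left(36 + 2 \left(\frac{5}{7}\right)^{2} \left(-4 + \frac{5}{7}\right)\right)^{2} = \left(36 + 2 \cdot \frac{25}{49} \left(- \frac{23}{7}\right)\right)^{2} = \left(36 - \frac{1150}{343}\right)^{2} = \left(\frac{11198}{343}\right)^{2} = \frac{125395204}{117649}$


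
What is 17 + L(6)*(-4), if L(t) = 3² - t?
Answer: 5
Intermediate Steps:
L(t) = 9 - t
17 + L(6)*(-4) = 17 + (9 - 1*6)*(-4) = 17 + (9 - 6)*(-4) = 17 + 3*(-4) = 17 - 12 = 5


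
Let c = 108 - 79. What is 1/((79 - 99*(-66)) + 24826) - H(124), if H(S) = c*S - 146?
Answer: -108464549/31439 ≈ -3450.0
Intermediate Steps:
c = 29
H(S) = -146 + 29*S (H(S) = 29*S - 146 = -146 + 29*S)
1/((79 - 99*(-66)) + 24826) - H(124) = 1/((79 - 99*(-66)) + 24826) - (-146 + 29*124) = 1/((79 + 6534) + 24826) - (-146 + 3596) = 1/(6613 + 24826) - 1*3450 = 1/31439 - 3450 = -108464549/31439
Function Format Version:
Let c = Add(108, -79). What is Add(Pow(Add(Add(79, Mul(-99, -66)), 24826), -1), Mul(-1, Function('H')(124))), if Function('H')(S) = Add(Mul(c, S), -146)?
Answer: Rational(-108464549, 31439) ≈ -3450.0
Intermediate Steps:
c = 29
Function('H')(S) = Add(-146, Mul(29, S)) (Function('H')(S) = Add(Mul(29, S), -146) = Add(-146, Mul(29, S)))
Add(Pow(Add(Add(79, Mul(-99, -66)), 24826), -1), Mul(-1, Function('H')(124))) = Add(Pow(Add(Add(79, Mul(-99, -66)), 24826), -1), Mul(-1, Add(-146, Mul(29, 124)))) = Add(Pow(Add(Add(79, 6534), 24826), -1), Mul(-1, Add(-146, 3596))) = Add(Pow(Add(6613, 24826), -1), Mul(-1, 3450)) = Add(Pow(31439, -1), -3450) = Add(Rational(1, 31439), -3450) = Rational(-108464549, 31439)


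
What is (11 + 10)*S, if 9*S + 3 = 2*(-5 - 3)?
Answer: -133/3 ≈ -44.333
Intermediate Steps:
S = -19/9 (S = -1/3 + (2*(-5 - 3))/9 = -1/3 + (2*(-8))/9 = -1/3 + (1/9)*(-16) = -1/3 - 16/9 = -19/9 ≈ -2.1111)
(11 + 10)*S = (11 + 10)*(-19/9) = 21*(-19/9) = -133/3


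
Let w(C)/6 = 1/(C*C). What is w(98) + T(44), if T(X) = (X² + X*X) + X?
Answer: 18804635/4802 ≈ 3916.0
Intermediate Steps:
T(X) = X + 2*X² (T(X) = (X² + X²) + X = 2*X² + X = X + 2*X²)
w(C) = 6/C² (w(C) = 6/((C*C)) = 6/(C²) = 6/C²)
w(98) + T(44) = 6/98² + 44*(1 + 2*44) = 6*(1/9604) + 44*(1 + 88) = 3/4802 + 44*89 = 3/4802 + 3916 = 18804635/4802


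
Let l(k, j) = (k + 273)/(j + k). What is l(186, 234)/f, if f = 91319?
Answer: 153/12784660 ≈ 1.1967e-5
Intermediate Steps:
l(k, j) = (273 + k)/(j + k)
l(186, 234)/f = ((273 + 186)/(234 + 186))/91319 = (459/420)*(1/91319) = ((1/420)*459)*(1/91319) = (153/140)*(1/91319) = 153/12784660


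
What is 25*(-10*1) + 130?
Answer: -120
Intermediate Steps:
25*(-10*1) + 130 = 25*(-10) + 130 = -250 + 130 = -120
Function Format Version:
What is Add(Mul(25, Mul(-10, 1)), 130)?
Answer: -120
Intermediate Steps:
Add(Mul(25, Mul(-10, 1)), 130) = Add(Mul(25, -10), 130) = Add(-250, 130) = -120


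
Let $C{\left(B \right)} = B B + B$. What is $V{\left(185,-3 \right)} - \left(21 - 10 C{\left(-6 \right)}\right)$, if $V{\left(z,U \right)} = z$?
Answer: $464$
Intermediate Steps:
$C{\left(B \right)} = B + B^{2}$ ($C{\left(B \right)} = B^{2} + B = B + B^{2}$)
$V{\left(185,-3 \right)} - \left(21 - 10 C{\left(-6 \right)}\right) = 185 - \left(21 - 10 \left(- 6 \left(1 - 6\right)\right)\right) = 185 - \left(21 - 10 \left(\left(-6\right) \left(-5\right)\right)\right) = 185 - \left(21 - 300\right) = 185 - -279 = 185 + 279 = 464$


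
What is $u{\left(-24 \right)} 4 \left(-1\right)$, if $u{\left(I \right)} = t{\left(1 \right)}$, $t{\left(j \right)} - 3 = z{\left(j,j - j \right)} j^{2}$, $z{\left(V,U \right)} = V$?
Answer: $-16$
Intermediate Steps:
$t{\left(j \right)} = 3 + j^{3}$ ($t{\left(j \right)} = 3 + j j^{2} = 3 + j^{3}$)
$u{\left(I \right)} = 4$ ($u{\left(I \right)} = 3 + 1^{3} = 3 + 1 = 4$)
$u{\left(-24 \right)} 4 \left(-1\right) = 4 \cdot 4 \left(-1\right) = 4 \left(-4\right) = -16$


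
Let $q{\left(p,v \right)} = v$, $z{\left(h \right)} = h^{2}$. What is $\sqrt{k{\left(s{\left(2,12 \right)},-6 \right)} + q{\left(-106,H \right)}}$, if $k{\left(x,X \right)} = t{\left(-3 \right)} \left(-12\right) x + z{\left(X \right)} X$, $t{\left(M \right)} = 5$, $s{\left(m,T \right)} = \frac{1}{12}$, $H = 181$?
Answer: $2 i \sqrt{10} \approx 6.3246 i$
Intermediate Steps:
$s{\left(m,T \right)} = \frac{1}{12}$
$k{\left(x,X \right)} = X^{3} - 60 x$ ($k{\left(x,X \right)} = 5 \left(-12\right) x + X^{2} X = - 60 x + X^{3} = X^{3} - 60 x$)
$\sqrt{k{\left(s{\left(2,12 \right)},-6 \right)} + q{\left(-106,H \right)}} = \sqrt{\left(\left(-6\right)^{3} - 5\right) + 181} = \sqrt{\left(-216 - 5\right) + 181} = \sqrt{-221 + 181} = \sqrt{-40} = 2 i \sqrt{10}$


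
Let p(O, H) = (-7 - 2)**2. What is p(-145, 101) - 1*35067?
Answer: -34986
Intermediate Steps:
p(O, H) = 81 (p(O, H) = (-9)**2 = 81)
p(-145, 101) - 1*35067 = 81 - 1*35067 = 81 - 35067 = -34986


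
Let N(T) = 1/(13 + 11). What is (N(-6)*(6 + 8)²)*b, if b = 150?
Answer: 1225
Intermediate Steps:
N(T) = 1/24
(N(-6)*(6 + 8)²)*b = ((6 + 8)²/24)*150 = ((1/24)*14²)*150 = ((1/24)*196)*150 = (49/6)*150 = 1225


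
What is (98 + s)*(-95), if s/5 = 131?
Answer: -71535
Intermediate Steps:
s = 655 (s = 5*131 = 655)
(98 + s)*(-95) = (98 + 655)*(-95) = 753*(-95) = -71535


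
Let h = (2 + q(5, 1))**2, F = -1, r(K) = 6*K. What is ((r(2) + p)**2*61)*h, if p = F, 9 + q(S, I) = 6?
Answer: 7381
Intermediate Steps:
q(S, I) = -3 (q(S, I) = -9 + 6 = -3)
p = -1
h = 1 (h = (2 - 3)**2 = (-1)**2 = 1)
((r(2) + p)**2*61)*h = ((6*2 - 1)**2*61)*1 = ((12 - 1)**2*61)*1 = (11**2*61)*1 = (121*61)*1 = 7381*1 = 7381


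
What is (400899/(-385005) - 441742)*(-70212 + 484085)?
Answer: -23462912817205219/128335 ≈ -1.8283e+11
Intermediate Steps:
(400899/(-385005) - 441742)*(-70212 + 484085) = (400899*(-1/385005) - 441742)*413873 = (-133633/128335 - 441742)*413873 = -56691093203/128335*413873 = -23462912817205219/128335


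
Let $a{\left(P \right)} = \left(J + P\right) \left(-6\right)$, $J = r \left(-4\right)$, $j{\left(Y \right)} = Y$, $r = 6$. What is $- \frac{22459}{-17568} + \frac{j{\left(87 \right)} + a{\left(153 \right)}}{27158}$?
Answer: $\frac{298936153}{238555872} \approx 1.2531$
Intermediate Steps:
$J = -24$ ($J = 6 \left(-4\right) = -24$)
$a{\left(P \right)} = 144 - 6 P$ ($a{\left(P \right)} = \left(-24 + P\right) \left(-6\right) = 144 - 6 P$)
$- \frac{22459}{-17568} + \frac{j{\left(87 \right)} + a{\left(153 \right)}}{27158} = - \frac{22459}{-17568} + \frac{87 + \left(144 - 918\right)}{27158} = \left(-22459\right) \left(- \frac{1}{17568}\right) + \left(87 + \left(144 - 918\right)\right) \frac{1}{27158} = \frac{22459}{17568} + \left(87 - 774\right) \frac{1}{27158} = \frac{22459}{17568} - \frac{687}{27158} = \frac{298936153}{238555872}$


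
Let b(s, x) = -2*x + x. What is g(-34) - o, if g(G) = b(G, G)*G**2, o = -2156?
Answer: 41460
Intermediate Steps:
b(s, x) = -x
g(G) = -G**3 (g(G) = (-G)*G**2 = -G**3)
g(-34) - o = -1*(-34)**3 - 1*(-2156) = -1*(-39304) + 2156 = 39304 + 2156 = 41460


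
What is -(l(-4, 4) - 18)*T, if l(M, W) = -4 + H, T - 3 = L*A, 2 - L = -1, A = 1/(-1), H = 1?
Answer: 0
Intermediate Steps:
A = -1
L = 3 (L = 2 - 1*(-1) = 2 + 1 = 3)
T = 0 (T = 3 + 3*(-1) = 3 - 3 = 0)
l(M, W) = -3 (l(M, W) = -4 + 1 = -3)
-(l(-4, 4) - 18)*T = -(-3 - 18)*0 = -(-21)*0 = -1*0 = 0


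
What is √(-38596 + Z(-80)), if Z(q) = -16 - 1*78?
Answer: I*√38690 ≈ 196.7*I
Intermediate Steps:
Z(q) = -94 (Z(q) = -16 - 78 = -94)
√(-38596 + Z(-80)) = √(-38596 - 94) = √(-38690) = I*√38690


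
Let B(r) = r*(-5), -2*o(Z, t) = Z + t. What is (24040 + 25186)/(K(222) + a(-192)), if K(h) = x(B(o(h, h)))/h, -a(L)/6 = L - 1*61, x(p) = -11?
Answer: 10928172/336985 ≈ 32.429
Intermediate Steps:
o(Z, t) = -Z/2 - t/2 (o(Z, t) = -(Z + t)/2 = -Z/2 - t/2)
B(r) = -5*r
a(L) = 366 - 6*L (a(L) = -6*(L - 1*61) = -6*(L - 61) = -6*(-61 + L) = 366 - 6*L)
K(h) = -11/h
(24040 + 25186)/(K(222) + a(-192)) = (24040 + 25186)/(-11/222 + (366 - 6*(-192))) = 49226/(-11*1/222 + (366 + 1152)) = 49226/(-11/222 + 1518) = 49226/(336985/222) = 49226*(222/336985) = 10928172/336985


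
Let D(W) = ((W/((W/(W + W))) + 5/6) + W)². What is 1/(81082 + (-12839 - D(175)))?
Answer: -36/7497277 ≈ -4.8017e-6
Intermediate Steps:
D(W) = (⅚ + 3*W)² (D(W) = ((W/((W/((2*W)))) + 5*(⅙)) + W)² = ((W/((W*(1/(2*W)))) + ⅚) + W)² = ((W/(½) + ⅚) + W)² = ((W*2 + ⅚) + W)² = ((2*W + ⅚) + W)² = ((⅚ + 2*W) + W)² = (⅚ + 3*W)²)
1/(81082 + (-12839 - D(175))) = 1/(81082 + (-12839 - (5 + 18*175)²/36)) = 1/(81082 + (-12839 - (5 + 3150)²/36)) = 1/(81082 + (-12839 - 3155²/36)) = 1/(81082 + (-12839 - 9954025/36)) = 1/(81082 - 10416229/36) = 1/(-7497277/36) = -36/7497277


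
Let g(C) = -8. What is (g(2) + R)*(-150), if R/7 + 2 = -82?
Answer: 89400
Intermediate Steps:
R = -588 (R = -14 + 7*(-82) = -14 - 574 = -588)
(g(2) + R)*(-150) = (-8 - 588)*(-150) = -596*(-150) = 89400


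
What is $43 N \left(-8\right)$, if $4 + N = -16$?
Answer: $6880$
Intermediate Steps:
$N = -20$ ($N = -4 - 16 = -20$)
$43 N \left(-8\right) = 43 \left(-20\right) \left(-8\right) = \left(-860\right) \left(-8\right) = 6880$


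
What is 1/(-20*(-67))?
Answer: 1/1340 ≈ 0.00074627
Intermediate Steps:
1/(-20*(-67)) = 1/1340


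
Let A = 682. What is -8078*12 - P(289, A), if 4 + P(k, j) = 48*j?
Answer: -129668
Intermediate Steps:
P(k, j) = -4 + 48*j
-8078*12 - P(289, A) = -8078*12 - (-4 + 48*682) = -96936 - (-4 + 32736) = -96936 - 1*32732 = -96936 - 32732 = -129668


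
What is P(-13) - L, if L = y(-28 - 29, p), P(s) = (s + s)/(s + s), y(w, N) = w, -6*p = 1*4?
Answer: 58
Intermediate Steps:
p = -⅔ (p = -4/6 = -⅙*4 = -⅔ ≈ -0.66667)
P(s) = 1 (P(s) = (2*s)/((2*s)) = (2*s)*(1/(2*s)) = 1)
L = -57 (L = -28 - 29 = -57)
P(-13) - L = 1 - 1*(-57) = 1 + 57 = 58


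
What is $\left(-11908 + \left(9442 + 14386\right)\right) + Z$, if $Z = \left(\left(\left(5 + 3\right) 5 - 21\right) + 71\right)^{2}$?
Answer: $20020$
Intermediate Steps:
$Z = 8100$ ($Z = \left(\left(8 \cdot 5 - 21\right) + 71\right)^{2} = \left(\left(40 - 21\right) + 71\right)^{2} = \left(19 + 71\right)^{2} = 90^{2} = 8100$)
$\left(-11908 + \left(9442 + 14386\right)\right) + Z = \left(-11908 + \left(9442 + 14386\right)\right) + 8100 = \left(-11908 + 23828\right) + 8100 = 11920 + 8100 = 20020$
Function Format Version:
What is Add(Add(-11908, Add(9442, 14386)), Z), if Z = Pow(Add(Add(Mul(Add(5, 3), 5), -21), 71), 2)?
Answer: 20020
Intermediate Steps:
Z = 8100 (Z = Pow(Add(Add(Mul(8, 5), -21), 71), 2) = Pow(Add(Add(40, -21), 71), 2) = Pow(Add(19, 71), 2) = Pow(90, 2) = 8100)
Add(Add(-11908, Add(9442, 14386)), Z) = Add(Add(-11908, Add(9442, 14386)), 8100) = Add(Add(-11908, 23828), 8100) = Add(11920, 8100) = 20020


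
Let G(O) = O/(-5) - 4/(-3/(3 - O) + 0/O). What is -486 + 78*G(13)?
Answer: -8644/5 ≈ -1728.8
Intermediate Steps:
G(O) = 4 - 23*O/15 (G(O) = O*(-⅕) - 4/(-3/(3 - O) + 0) = -O/5 - (-4 + 4*O/3) = -O/5 - 4*(-1 + O/3) = -O/5 + (4 - 4*O/3) = 4 - 23*O/15)
-486 + 78*G(13) = -486 + 78*(4 - 23/15*13) = -486 + 78*(4 - 299/15) = -486 + 78*(-239/15) = -486 - 6214/5 = -8644/5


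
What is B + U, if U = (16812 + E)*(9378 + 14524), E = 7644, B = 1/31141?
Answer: 18203387842993/31141 ≈ 5.8455e+8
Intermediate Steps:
B = 1/31141 ≈ 3.2112e-5
U = 584547312 (U = (16812 + 7644)*(9378 + 14524) = 24456*23902 = 584547312)
B + U = 1/31141 + 584547312 = 18203387842993/31141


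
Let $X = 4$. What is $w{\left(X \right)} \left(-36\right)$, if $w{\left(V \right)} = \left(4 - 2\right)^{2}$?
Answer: $-144$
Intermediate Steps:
$w{\left(V \right)} = 4$ ($w{\left(V \right)} = 2^{2} = 4$)
$w{\left(X \right)} \left(-36\right) = 4 \left(-36\right) = -144$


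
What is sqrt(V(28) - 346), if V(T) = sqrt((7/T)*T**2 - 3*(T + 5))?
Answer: sqrt(-346 + sqrt(97)) ≈ 18.334*I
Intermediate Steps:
V(T) = sqrt(-15 + 4*T) (V(T) = sqrt(7*T - 3*(5 + T)) = sqrt(7*T + (-15 - 3*T)) = sqrt(-15 + 4*T))
sqrt(V(28) - 346) = sqrt(sqrt(-15 + 4*28) - 346) = sqrt(sqrt(-15 + 112) - 346) = sqrt(sqrt(97) - 346) = sqrt(-346 + sqrt(97))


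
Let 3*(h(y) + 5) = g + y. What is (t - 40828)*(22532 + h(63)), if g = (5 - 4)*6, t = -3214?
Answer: -993147100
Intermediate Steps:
g = 6 (g = 1*6 = 6)
h(y) = -3 + y/3 (h(y) = -5 + (6 + y)/3 = -5 + (2 + y/3) = -3 + y/3)
(t - 40828)*(22532 + h(63)) = (-3214 - 40828)*(22532 + (-3 + (⅓)*63)) = -44042*(22532 + (-3 + 21)) = -44042*(22532 + 18) = -44042*22550 = -993147100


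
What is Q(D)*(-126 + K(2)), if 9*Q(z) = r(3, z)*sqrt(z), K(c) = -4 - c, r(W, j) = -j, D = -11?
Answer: -484*I*sqrt(11)/3 ≈ -535.08*I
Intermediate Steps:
Q(z) = -z**(3/2)/9 (Q(z) = ((-z)*sqrt(z))/9 = (-z**(3/2))/9 = -z**(3/2)/9)
Q(D)*(-126 + K(2)) = (-(-11)*I*sqrt(11)/9)*(-126 + (-4 - 1*2)) = (-(-11)*I*sqrt(11)/9)*(-126 + (-4 - 2)) = (11*I*sqrt(11)/9)*(-126 - 6) = (11*I*sqrt(11)/9)*(-132) = -484*I*sqrt(11)/3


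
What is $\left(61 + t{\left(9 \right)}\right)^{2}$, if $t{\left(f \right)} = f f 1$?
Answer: $20164$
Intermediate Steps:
$t{\left(f \right)} = f^{2}$ ($t{\left(f \right)} = f^{2} \cdot 1 = f^{2}$)
$\left(61 + t{\left(9 \right)}\right)^{2} = \left(61 + 9^{2}\right)^{2} = \left(61 + 81\right)^{2} = 142^{2} = 20164$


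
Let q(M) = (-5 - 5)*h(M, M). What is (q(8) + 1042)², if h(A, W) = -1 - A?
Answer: 1281424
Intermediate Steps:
q(M) = 10 + 10*M (q(M) = (-5 - 5)*(-1 - M) = -10*(-1 - M) = 10 + 10*M)
(q(8) + 1042)² = ((10 + 10*8) + 1042)² = ((10 + 80) + 1042)² = (90 + 1042)² = 1132² = 1281424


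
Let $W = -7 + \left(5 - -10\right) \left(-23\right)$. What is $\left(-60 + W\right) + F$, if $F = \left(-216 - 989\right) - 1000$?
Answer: $-2617$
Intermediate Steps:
$W = -352$ ($W = -7 + \left(5 + 10\right) \left(-23\right) = -7 + 15 \left(-23\right) = -7 - 345 = -352$)
$F = -2205$ ($F = -1205 - 1000 = -2205$)
$\left(-60 + W\right) + F = \left(-60 - 352\right) - 2205 = -412 - 2205 = -2617$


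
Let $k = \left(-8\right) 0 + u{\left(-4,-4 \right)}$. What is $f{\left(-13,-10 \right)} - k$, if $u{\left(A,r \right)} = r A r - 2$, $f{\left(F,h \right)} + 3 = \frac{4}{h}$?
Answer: $\frac{313}{5} \approx 62.6$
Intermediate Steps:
$f{\left(F,h \right)} = -3 + \frac{4}{h}$
$u{\left(A,r \right)} = -2 + A r^{2}$ ($u{\left(A,r \right)} = A r r - 2 = A r^{2} - 2 = -2 + A r^{2}$)
$k = -66$ ($k = \left(-8\right) 0 - \left(2 + 4 \left(-4\right)^{2}\right) = 0 - 66 = -66$)
$f{\left(-13,-10 \right)} - k = \left(-3 + \frac{4}{-10}\right) - -66 = \left(-3 + 4 \left(- \frac{1}{10}\right)\right) + 66 = \left(-3 - \frac{2}{5}\right) + 66 = - \frac{17}{5} + 66 = \frac{313}{5}$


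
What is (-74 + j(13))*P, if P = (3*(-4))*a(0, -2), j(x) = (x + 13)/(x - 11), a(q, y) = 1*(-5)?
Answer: -3660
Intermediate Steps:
a(q, y) = -5
j(x) = (13 + x)/(-11 + x)
P = 60 (P = (3*(-4))*(-5) = -12*(-5) = 60)
(-74 + j(13))*P = (-74 + (13 + 13)/(-11 + 13))*60 = (-74 + 26/2)*60 = (-74 + (1/2)*26)*60 = (-74 + 13)*60 = -61*60 = -3660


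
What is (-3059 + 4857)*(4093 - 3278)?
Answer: 1465370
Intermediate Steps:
(-3059 + 4857)*(4093 - 3278) = 1798*815 = 1465370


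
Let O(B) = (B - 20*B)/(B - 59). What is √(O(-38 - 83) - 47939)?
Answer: I*√43156595/30 ≈ 218.98*I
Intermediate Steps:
O(B) = -19*B/(-59 + B) (O(B) = (-19*B)/(-59 + B) = -19*B/(-59 + B))
√(O(-38 - 83) - 47939) = √(-19*(-38 - 83)/(-59 + (-38 - 83)) - 47939) = √(-19*(-121)/(-59 - 121) - 47939) = √(-19*(-121)/(-180) - 47939) = √(-19*(-121)*(-1/180) - 47939) = √(-2299/180 - 47939) = √(-8631319/180) = I*√43156595/30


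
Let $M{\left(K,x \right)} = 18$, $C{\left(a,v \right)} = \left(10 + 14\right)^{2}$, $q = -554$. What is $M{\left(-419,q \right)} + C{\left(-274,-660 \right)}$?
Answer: $594$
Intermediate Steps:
$C{\left(a,v \right)} = 576$ ($C{\left(a,v \right)} = 24^{2} = 576$)
$M{\left(-419,q \right)} + C{\left(-274,-660 \right)} = 18 + 576 = 594$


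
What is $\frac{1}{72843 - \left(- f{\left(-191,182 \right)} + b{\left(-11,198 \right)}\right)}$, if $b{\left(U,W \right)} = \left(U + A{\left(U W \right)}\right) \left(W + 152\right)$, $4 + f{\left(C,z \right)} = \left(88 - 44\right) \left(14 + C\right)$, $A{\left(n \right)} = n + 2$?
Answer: $\frac{1}{830501} \approx 1.2041 \cdot 10^{-6}$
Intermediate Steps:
$A{\left(n \right)} = 2 + n$
$f{\left(C,z \right)} = 612 + 44 C$ ($f{\left(C,z \right)} = -4 + \left(88 - 44\right) \left(14 + C\right) = -4 + 44 \left(14 + C\right) = -4 + \left(616 + 44 C\right) = 612 + 44 C$)
$b{\left(U,W \right)} = \left(152 + W\right) \left(2 + U + U W\right)$ ($b{\left(U,W \right)} = \left(U + \left(2 + U W\right)\right) \left(W + 152\right) = \left(2 + U + U W\right) \left(152 + W\right) = \left(152 + W\right) \left(2 + U + U W\right)$)
$\frac{1}{72843 - \left(- f{\left(-191,182 \right)} + b{\left(-11,198 \right)}\right)} = \frac{1}{72843 - \left(8096 - 1672 + 198 \left(2 - 2178\right) + 153 \left(-11\right) 198\right)} = \frac{1}{72843 - \left(-326810 + 198 \left(2 - 2178\right)\right)} = \frac{1}{72843 - \left(-326810 - 430848\right)} = \frac{1}{72843 - -757658} = \frac{1}{72843 + \left(-7792 + 765450\right)} = \frac{1}{72843 + 757658} = \frac{1}{830501}$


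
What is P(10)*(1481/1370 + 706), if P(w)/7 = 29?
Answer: 196646303/1370 ≈ 1.4354e+5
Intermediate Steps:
P(w) = 203 (P(w) = 7*29 = 203)
P(10)*(1481/1370 + 706) = 203*(1481/1370 + 706) = 203*(968701/1370) = 196646303/1370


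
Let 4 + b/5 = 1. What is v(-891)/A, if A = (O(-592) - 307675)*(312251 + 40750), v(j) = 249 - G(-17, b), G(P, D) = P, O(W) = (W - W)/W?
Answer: -14/5716293825 ≈ -2.4491e-9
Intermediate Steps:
b = -15 (b = -20 + 5*1 = -20 + 5 = -15)
O(W) = 0 (O(W) = 0/W = 0)
v(j) = 266 (v(j) = 249 - 1*(-17) = 249 + 17 = 266)
A = -108609582675 (A = (0 - 307675)*(312251 + 40750) = -307675*353001 = -108609582675)
v(-891)/A = 266/(-108609582675) = 266*(-1/108609582675) = -14/5716293825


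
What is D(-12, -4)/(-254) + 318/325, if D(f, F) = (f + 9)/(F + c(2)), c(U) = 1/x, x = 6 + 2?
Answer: 1248066/1279525 ≈ 0.97541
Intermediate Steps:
x = 8
c(U) = ⅛ (c(U) = 1/8 = ⅛)
D(f, F) = (9 + f)/(⅛ + F) (D(f, F) = (f + 9)/(F + ⅛) = (9 + f)/(⅛ + F))
D(-12, -4)/(-254) + 318/325 = (8*(9 - 12)/(1 + 8*(-4)))/(-254) + 318/325 = (8*(-3)/(1 - 32))*(-1/254) + 318*(1/325) = (8*(-3)/(-31))*(-1/254) + 318/325 = (8*(-1/31)*(-3))*(-1/254) + 318/325 = (24/31)*(-1/254) + 318/325 = -12/3937 + 318/325 = 1248066/1279525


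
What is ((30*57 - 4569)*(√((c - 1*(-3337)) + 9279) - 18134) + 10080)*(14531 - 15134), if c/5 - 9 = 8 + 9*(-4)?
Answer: -31268677158 + 1723977*√12521 ≈ -3.1076e+10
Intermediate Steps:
c = -95 (c = 45 + 5*(8 + 9*(-4)) = 45 + 5*(8 - 36) = 45 + 5*(-28) = 45 - 140 = -95)
((30*57 - 4569)*(√((c - 1*(-3337)) + 9279) - 18134) + 10080)*(14531 - 15134) = ((30*57 - 4569)*(√((-95 - 1*(-3337)) + 9279) - 18134) + 10080)*(14531 - 15134) = ((1710 - 4569)*(√((-95 + 3337) + 9279) - 18134) + 10080)*(-603) = (-2859*(√(3242 + 9279) - 18134) + 10080)*(-603) = (-2859*(√12521 - 18134) + 10080)*(-603) = (-2859*(-18134 + √12521) + 10080)*(-603) = ((51845106 - 2859*√12521) + 10080)*(-603) = (51855186 - 2859*√12521)*(-603) = -31268677158 + 1723977*√12521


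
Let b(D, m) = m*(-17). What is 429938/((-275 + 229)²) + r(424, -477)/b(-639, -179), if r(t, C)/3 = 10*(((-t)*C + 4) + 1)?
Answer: 7073660887/3219494 ≈ 2197.1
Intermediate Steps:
b(D, m) = -17*m
r(t, C) = 150 - 30*C*t (r(t, C) = 3*(10*(((-t)*C + 4) + 1)) = 3*(10*((-C*t + 4) + 1)) = 3*(10*((4 - C*t) + 1)) = 3*(10*(5 - C*t)) = 3*(50 - 10*C*t) = 150 - 30*C*t)
429938/((-275 + 229)²) + r(424, -477)/b(-639, -179) = 429938/((-275 + 229)²) + (150 - 30*(-477)*424)/((-17*(-179))) = 429938/((-46)²) + (150 + 6067440)/3043 = 429938/2116 + 6067590*(1/3043) = 429938*(1/2116) + 6067590/3043 = 214969/1058 + 6067590/3043 = 7073660887/3219494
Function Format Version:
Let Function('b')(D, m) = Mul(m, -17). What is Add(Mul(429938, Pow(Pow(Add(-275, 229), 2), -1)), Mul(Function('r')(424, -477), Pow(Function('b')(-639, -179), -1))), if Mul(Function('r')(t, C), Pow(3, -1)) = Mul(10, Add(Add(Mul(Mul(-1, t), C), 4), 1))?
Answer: Rational(7073660887, 3219494) ≈ 2197.1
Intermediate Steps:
Function('b')(D, m) = Mul(-17, m)
Function('r')(t, C) = Add(150, Mul(-30, C, t)) (Function('r')(t, C) = Mul(3, Mul(10, Add(Add(Mul(Mul(-1, t), C), 4), 1))) = Mul(3, Mul(10, Add(Add(Mul(-1, C, t), 4), 1))) = Mul(3, Mul(10, Add(Add(4, Mul(-1, C, t)), 1))) = Mul(3, Mul(10, Add(5, Mul(-1, C, t)))) = Mul(3, Add(50, Mul(-10, C, t))) = Add(150, Mul(-30, C, t)))
Add(Mul(429938, Pow(Pow(Add(-275, 229), 2), -1)), Mul(Function('r')(424, -477), Pow(Function('b')(-639, -179), -1))) = Add(Mul(429938, Pow(Pow(Add(-275, 229), 2), -1)), Mul(Add(150, Mul(-30, -477, 424)), Pow(Mul(-17, -179), -1))) = Add(Mul(429938, Pow(Pow(-46, 2), -1)), Mul(Add(150, 6067440), Pow(3043, -1))) = Add(Mul(429938, Pow(2116, -1)), Mul(6067590, Rational(1, 3043))) = Add(Mul(429938, Rational(1, 2116)), Rational(6067590, 3043)) = Add(Rational(214969, 1058), Rational(6067590, 3043)) = Rational(7073660887, 3219494)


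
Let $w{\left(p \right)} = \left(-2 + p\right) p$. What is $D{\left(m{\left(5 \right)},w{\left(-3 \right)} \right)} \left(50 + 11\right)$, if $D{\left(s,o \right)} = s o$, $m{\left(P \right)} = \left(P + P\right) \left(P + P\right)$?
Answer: $91500$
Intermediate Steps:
$m{\left(P \right)} = 4 P^{2}$ ($m{\left(P \right)} = 2 P 2 P = 4 P^{2}$)
$w{\left(p \right)} = p \left(-2 + p\right)$
$D{\left(s,o \right)} = o s$
$D{\left(m{\left(5 \right)},w{\left(-3 \right)} \right)} \left(50 + 11\right) = - 3 \left(-2 - 3\right) 4 \cdot 5^{2} \left(50 + 11\right) = \left(-3\right) \left(-5\right) 4 \cdot 25 \cdot 61 = 15 \cdot 100 \cdot 61 = 1500 \cdot 61 = 91500$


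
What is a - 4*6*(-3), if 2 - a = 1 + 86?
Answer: -13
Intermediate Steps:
a = -85 (a = 2 - (1 + 86) = 2 - 1*87 = 2 - 87 = -85)
a - 4*6*(-3) = -85 - 4*6*(-3) = -85 - 24*(-3) = -85 - 1*(-72) = -85 + 72 = -13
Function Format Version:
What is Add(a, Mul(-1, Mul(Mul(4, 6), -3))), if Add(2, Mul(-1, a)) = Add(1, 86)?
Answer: -13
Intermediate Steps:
a = -85 (a = Add(2, Mul(-1, Add(1, 86))) = Add(2, Mul(-1, 87)) = Add(2, -87) = -85)
Add(a, Mul(-1, Mul(Mul(4, 6), -3))) = Add(-85, Mul(-1, Mul(Mul(4, 6), -3))) = Add(-85, Mul(-1, Mul(24, -3))) = Add(-85, Mul(-1, -72)) = Add(-85, 72) = -13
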